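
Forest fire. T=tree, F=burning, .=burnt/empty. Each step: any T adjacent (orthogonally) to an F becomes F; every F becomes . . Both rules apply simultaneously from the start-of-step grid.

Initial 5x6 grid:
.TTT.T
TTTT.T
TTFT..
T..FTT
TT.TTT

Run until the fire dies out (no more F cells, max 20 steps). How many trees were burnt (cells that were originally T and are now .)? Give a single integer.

Answer: 18

Derivation:
Step 1: +5 fires, +2 burnt (F count now 5)
Step 2: +6 fires, +5 burnt (F count now 6)
Step 3: +5 fires, +6 burnt (F count now 5)
Step 4: +1 fires, +5 burnt (F count now 1)
Step 5: +1 fires, +1 burnt (F count now 1)
Step 6: +0 fires, +1 burnt (F count now 0)
Fire out after step 6
Initially T: 20, now '.': 28
Total burnt (originally-T cells now '.'): 18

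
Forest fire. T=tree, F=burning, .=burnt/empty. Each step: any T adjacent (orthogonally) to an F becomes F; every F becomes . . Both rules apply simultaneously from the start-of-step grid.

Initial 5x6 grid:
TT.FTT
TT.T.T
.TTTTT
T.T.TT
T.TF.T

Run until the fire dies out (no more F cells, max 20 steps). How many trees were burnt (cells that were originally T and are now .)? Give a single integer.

Answer: 18

Derivation:
Step 1: +3 fires, +2 burnt (F count now 3)
Step 2: +3 fires, +3 burnt (F count now 3)
Step 3: +3 fires, +3 burnt (F count now 3)
Step 4: +3 fires, +3 burnt (F count now 3)
Step 5: +2 fires, +3 burnt (F count now 2)
Step 6: +3 fires, +2 burnt (F count now 3)
Step 7: +1 fires, +3 burnt (F count now 1)
Step 8: +0 fires, +1 burnt (F count now 0)
Fire out after step 8
Initially T: 20, now '.': 28
Total burnt (originally-T cells now '.'): 18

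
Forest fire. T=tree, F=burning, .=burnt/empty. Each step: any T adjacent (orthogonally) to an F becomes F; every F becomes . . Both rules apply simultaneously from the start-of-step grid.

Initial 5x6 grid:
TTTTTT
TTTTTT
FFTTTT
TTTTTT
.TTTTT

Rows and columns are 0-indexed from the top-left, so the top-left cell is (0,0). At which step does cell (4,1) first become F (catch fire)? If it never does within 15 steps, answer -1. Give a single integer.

Step 1: cell (4,1)='T' (+5 fires, +2 burnt)
Step 2: cell (4,1)='F' (+6 fires, +5 burnt)
  -> target ignites at step 2
Step 3: cell (4,1)='.' (+5 fires, +6 burnt)
Step 4: cell (4,1)='.' (+5 fires, +5 burnt)
Step 5: cell (4,1)='.' (+4 fires, +5 burnt)
Step 6: cell (4,1)='.' (+2 fires, +4 burnt)
Step 7: cell (4,1)='.' (+0 fires, +2 burnt)
  fire out at step 7

2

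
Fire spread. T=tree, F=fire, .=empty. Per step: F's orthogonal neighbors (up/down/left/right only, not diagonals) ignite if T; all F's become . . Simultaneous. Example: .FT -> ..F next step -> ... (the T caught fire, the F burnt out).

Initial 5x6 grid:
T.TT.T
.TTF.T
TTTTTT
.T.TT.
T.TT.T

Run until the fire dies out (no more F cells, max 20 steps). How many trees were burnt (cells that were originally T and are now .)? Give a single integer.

Step 1: +3 fires, +1 burnt (F count now 3)
Step 2: +5 fires, +3 burnt (F count now 5)
Step 3: +4 fires, +5 burnt (F count now 4)
Step 4: +4 fires, +4 burnt (F count now 4)
Step 5: +1 fires, +4 burnt (F count now 1)
Step 6: +0 fires, +1 burnt (F count now 0)
Fire out after step 6
Initially T: 20, now '.': 27
Total burnt (originally-T cells now '.'): 17

Answer: 17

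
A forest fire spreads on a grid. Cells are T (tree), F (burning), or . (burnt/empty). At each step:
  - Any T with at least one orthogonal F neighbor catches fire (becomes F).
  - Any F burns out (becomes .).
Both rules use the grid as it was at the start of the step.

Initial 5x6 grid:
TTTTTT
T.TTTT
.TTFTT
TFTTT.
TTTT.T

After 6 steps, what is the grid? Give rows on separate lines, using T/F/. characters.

Step 1: 8 trees catch fire, 2 burn out
  TTTTTT
  T.TFTT
  .FF.FT
  F.FFT.
  TFTT.T
Step 2: 8 trees catch fire, 8 burn out
  TTTFTT
  T.F.FT
  .....F
  ....F.
  F.FF.T
Step 3: 3 trees catch fire, 8 burn out
  TTF.FT
  T....F
  ......
  ......
  .....T
Step 4: 2 trees catch fire, 3 burn out
  TF...F
  T.....
  ......
  ......
  .....T
Step 5: 1 trees catch fire, 2 burn out
  F.....
  T.....
  ......
  ......
  .....T
Step 6: 1 trees catch fire, 1 burn out
  ......
  F.....
  ......
  ......
  .....T

......
F.....
......
......
.....T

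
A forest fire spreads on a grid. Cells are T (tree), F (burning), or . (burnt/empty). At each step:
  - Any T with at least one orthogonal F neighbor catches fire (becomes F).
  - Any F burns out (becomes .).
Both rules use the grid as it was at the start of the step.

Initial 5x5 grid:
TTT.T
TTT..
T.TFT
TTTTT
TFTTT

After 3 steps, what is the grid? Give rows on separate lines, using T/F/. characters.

Step 1: 6 trees catch fire, 2 burn out
  TTT.T
  TTT..
  T.F.F
  TFTFT
  F.FTT
Step 2: 5 trees catch fire, 6 burn out
  TTT.T
  TTF..
  T....
  F.F.F
  ...FT
Step 3: 4 trees catch fire, 5 burn out
  TTF.T
  TF...
  F....
  .....
  ....F

TTF.T
TF...
F....
.....
....F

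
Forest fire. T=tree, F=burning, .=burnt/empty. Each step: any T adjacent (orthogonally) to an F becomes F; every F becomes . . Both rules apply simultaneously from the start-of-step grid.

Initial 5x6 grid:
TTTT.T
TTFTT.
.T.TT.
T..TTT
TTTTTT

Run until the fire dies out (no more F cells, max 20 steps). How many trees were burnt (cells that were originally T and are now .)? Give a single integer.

Answer: 21

Derivation:
Step 1: +3 fires, +1 burnt (F count now 3)
Step 2: +6 fires, +3 burnt (F count now 6)
Step 3: +3 fires, +6 burnt (F count now 3)
Step 4: +2 fires, +3 burnt (F count now 2)
Step 5: +3 fires, +2 burnt (F count now 3)
Step 6: +2 fires, +3 burnt (F count now 2)
Step 7: +1 fires, +2 burnt (F count now 1)
Step 8: +1 fires, +1 burnt (F count now 1)
Step 9: +0 fires, +1 burnt (F count now 0)
Fire out after step 9
Initially T: 22, now '.': 29
Total burnt (originally-T cells now '.'): 21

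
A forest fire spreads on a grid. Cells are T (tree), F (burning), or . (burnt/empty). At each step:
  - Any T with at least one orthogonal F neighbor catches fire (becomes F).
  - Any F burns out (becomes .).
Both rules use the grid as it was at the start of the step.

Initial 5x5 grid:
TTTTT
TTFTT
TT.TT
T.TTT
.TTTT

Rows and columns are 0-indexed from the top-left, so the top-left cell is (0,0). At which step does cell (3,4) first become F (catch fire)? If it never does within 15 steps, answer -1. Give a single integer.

Step 1: cell (3,4)='T' (+3 fires, +1 burnt)
Step 2: cell (3,4)='T' (+6 fires, +3 burnt)
Step 3: cell (3,4)='T' (+5 fires, +6 burnt)
Step 4: cell (3,4)='F' (+4 fires, +5 burnt)
  -> target ignites at step 4
Step 5: cell (3,4)='.' (+2 fires, +4 burnt)
Step 6: cell (3,4)='.' (+1 fires, +2 burnt)
Step 7: cell (3,4)='.' (+0 fires, +1 burnt)
  fire out at step 7

4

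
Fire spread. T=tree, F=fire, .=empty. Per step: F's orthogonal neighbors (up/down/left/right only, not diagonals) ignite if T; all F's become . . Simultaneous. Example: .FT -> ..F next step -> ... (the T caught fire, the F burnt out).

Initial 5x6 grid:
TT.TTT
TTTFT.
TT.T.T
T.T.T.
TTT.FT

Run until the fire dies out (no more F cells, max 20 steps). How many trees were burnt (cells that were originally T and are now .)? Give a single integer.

Answer: 19

Derivation:
Step 1: +6 fires, +2 burnt (F count now 6)
Step 2: +2 fires, +6 burnt (F count now 2)
Step 3: +4 fires, +2 burnt (F count now 4)
Step 4: +2 fires, +4 burnt (F count now 2)
Step 5: +1 fires, +2 burnt (F count now 1)
Step 6: +1 fires, +1 burnt (F count now 1)
Step 7: +1 fires, +1 burnt (F count now 1)
Step 8: +1 fires, +1 burnt (F count now 1)
Step 9: +1 fires, +1 burnt (F count now 1)
Step 10: +0 fires, +1 burnt (F count now 0)
Fire out after step 10
Initially T: 20, now '.': 29
Total burnt (originally-T cells now '.'): 19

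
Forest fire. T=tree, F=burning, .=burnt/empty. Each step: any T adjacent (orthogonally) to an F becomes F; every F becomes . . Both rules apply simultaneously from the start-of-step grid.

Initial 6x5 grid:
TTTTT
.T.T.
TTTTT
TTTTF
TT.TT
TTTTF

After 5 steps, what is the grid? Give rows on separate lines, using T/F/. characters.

Step 1: 4 trees catch fire, 2 burn out
  TTTTT
  .T.T.
  TTTTF
  TTTF.
  TT.TF
  TTTF.
Step 2: 4 trees catch fire, 4 burn out
  TTTTT
  .T.T.
  TTTF.
  TTF..
  TT.F.
  TTF..
Step 3: 4 trees catch fire, 4 burn out
  TTTTT
  .T.F.
  TTF..
  TF...
  TT...
  TF...
Step 4: 5 trees catch fire, 4 burn out
  TTTFT
  .T...
  TF...
  F....
  TF...
  F....
Step 5: 5 trees catch fire, 5 burn out
  TTF.F
  .F...
  F....
  .....
  F....
  .....

TTF.F
.F...
F....
.....
F....
.....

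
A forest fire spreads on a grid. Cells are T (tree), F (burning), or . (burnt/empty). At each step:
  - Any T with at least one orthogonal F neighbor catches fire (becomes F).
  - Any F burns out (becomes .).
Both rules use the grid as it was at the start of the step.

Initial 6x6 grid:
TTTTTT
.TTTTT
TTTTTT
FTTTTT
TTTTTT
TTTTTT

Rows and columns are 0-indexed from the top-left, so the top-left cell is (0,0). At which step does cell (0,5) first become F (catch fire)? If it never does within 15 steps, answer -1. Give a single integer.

Step 1: cell (0,5)='T' (+3 fires, +1 burnt)
Step 2: cell (0,5)='T' (+4 fires, +3 burnt)
Step 3: cell (0,5)='T' (+5 fires, +4 burnt)
Step 4: cell (0,5)='T' (+6 fires, +5 burnt)
Step 5: cell (0,5)='T' (+7 fires, +6 burnt)
Step 6: cell (0,5)='T' (+5 fires, +7 burnt)
Step 7: cell (0,5)='T' (+3 fires, +5 burnt)
Step 8: cell (0,5)='F' (+1 fires, +3 burnt)
  -> target ignites at step 8
Step 9: cell (0,5)='.' (+0 fires, +1 burnt)
  fire out at step 9

8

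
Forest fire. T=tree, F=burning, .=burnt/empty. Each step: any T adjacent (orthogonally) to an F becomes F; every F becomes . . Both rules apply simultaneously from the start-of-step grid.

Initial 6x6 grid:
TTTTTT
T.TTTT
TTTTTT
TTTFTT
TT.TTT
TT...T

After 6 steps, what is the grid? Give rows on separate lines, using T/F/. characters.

Step 1: 4 trees catch fire, 1 burn out
  TTTTTT
  T.TTTT
  TTTFTT
  TTF.FT
  TT.FTT
  TT...T
Step 2: 6 trees catch fire, 4 burn out
  TTTTTT
  T.TFTT
  TTF.FT
  TF...F
  TT..FT
  TT...T
Step 3: 8 trees catch fire, 6 burn out
  TTTFTT
  T.F.FT
  TF...F
  F.....
  TF...F
  TT...T
Step 4: 7 trees catch fire, 8 burn out
  TTF.FT
  T....F
  F.....
  ......
  F.....
  TF...F
Step 5: 4 trees catch fire, 7 burn out
  TF...F
  F.....
  ......
  ......
  ......
  F.....
Step 6: 1 trees catch fire, 4 burn out
  F.....
  ......
  ......
  ......
  ......
  ......

F.....
......
......
......
......
......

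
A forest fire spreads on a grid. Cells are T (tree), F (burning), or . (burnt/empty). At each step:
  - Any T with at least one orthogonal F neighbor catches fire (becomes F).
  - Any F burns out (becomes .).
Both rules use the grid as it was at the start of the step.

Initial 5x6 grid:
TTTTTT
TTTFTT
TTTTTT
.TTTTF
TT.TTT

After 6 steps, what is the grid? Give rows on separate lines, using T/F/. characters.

Step 1: 7 trees catch fire, 2 burn out
  TTTFTT
  TTF.FT
  TTTFTF
  .TTTF.
  TT.TTF
Step 2: 8 trees catch fire, 7 burn out
  TTF.FT
  TF...F
  TTF.F.
  .TTF..
  TT.TF.
Step 3: 6 trees catch fire, 8 burn out
  TF...F
  F.....
  TF....
  .TF...
  TT.F..
Step 4: 3 trees catch fire, 6 burn out
  F.....
  ......
  F.....
  .F....
  TT....
Step 5: 1 trees catch fire, 3 burn out
  ......
  ......
  ......
  ......
  TF....
Step 6: 1 trees catch fire, 1 burn out
  ......
  ......
  ......
  ......
  F.....

......
......
......
......
F.....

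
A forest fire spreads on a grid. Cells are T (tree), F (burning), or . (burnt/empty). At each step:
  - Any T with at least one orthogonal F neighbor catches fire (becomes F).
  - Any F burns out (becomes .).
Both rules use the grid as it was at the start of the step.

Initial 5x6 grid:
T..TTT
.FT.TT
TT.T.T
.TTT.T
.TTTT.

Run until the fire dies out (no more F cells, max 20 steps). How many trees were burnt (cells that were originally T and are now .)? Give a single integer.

Step 1: +2 fires, +1 burnt (F count now 2)
Step 2: +2 fires, +2 burnt (F count now 2)
Step 3: +2 fires, +2 burnt (F count now 2)
Step 4: +2 fires, +2 burnt (F count now 2)
Step 5: +2 fires, +2 burnt (F count now 2)
Step 6: +1 fires, +2 burnt (F count now 1)
Step 7: +0 fires, +1 burnt (F count now 0)
Fire out after step 7
Initially T: 19, now '.': 22
Total burnt (originally-T cells now '.'): 11

Answer: 11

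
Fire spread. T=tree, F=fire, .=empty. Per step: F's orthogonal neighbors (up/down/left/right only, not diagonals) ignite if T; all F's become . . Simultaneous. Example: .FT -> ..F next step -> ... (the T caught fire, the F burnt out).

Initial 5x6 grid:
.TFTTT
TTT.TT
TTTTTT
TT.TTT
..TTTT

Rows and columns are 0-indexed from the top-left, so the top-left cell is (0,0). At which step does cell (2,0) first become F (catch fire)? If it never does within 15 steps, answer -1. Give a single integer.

Step 1: cell (2,0)='T' (+3 fires, +1 burnt)
Step 2: cell (2,0)='T' (+3 fires, +3 burnt)
Step 3: cell (2,0)='T' (+5 fires, +3 burnt)
Step 4: cell (2,0)='F' (+5 fires, +5 burnt)
  -> target ignites at step 4
Step 5: cell (2,0)='.' (+4 fires, +5 burnt)
Step 6: cell (2,0)='.' (+3 fires, +4 burnt)
Step 7: cell (2,0)='.' (+1 fires, +3 burnt)
Step 8: cell (2,0)='.' (+0 fires, +1 burnt)
  fire out at step 8

4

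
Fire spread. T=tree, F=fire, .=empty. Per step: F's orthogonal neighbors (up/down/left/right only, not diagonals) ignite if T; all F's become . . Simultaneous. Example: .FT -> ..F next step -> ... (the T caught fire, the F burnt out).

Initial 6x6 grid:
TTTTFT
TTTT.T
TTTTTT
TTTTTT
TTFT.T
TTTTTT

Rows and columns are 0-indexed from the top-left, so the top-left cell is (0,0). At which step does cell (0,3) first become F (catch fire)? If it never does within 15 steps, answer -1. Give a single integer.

Step 1: cell (0,3)='F' (+6 fires, +2 burnt)
  -> target ignites at step 1
Step 2: cell (0,3)='.' (+9 fires, +6 burnt)
Step 3: cell (0,3)='.' (+9 fires, +9 burnt)
Step 4: cell (0,3)='.' (+6 fires, +9 burnt)
Step 5: cell (0,3)='.' (+2 fires, +6 burnt)
Step 6: cell (0,3)='.' (+0 fires, +2 burnt)
  fire out at step 6

1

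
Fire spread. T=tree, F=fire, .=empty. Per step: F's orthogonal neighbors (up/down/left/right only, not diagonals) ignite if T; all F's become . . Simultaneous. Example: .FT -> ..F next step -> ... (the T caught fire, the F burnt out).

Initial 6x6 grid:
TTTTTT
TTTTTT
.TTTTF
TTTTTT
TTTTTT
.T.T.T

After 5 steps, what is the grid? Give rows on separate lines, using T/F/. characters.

Step 1: 3 trees catch fire, 1 burn out
  TTTTTT
  TTTTTF
  .TTTF.
  TTTTTF
  TTTTTT
  .T.T.T
Step 2: 5 trees catch fire, 3 burn out
  TTTTTF
  TTTTF.
  .TTF..
  TTTTF.
  TTTTTF
  .T.T.T
Step 3: 6 trees catch fire, 5 burn out
  TTTTF.
  TTTF..
  .TF...
  TTTF..
  TTTTF.
  .T.T.F
Step 4: 5 trees catch fire, 6 burn out
  TTTF..
  TTF...
  .F....
  TTF...
  TTTF..
  .T.T..
Step 5: 5 trees catch fire, 5 burn out
  TTF...
  TF....
  ......
  TF....
  TTF...
  .T.F..

TTF...
TF....
......
TF....
TTF...
.T.F..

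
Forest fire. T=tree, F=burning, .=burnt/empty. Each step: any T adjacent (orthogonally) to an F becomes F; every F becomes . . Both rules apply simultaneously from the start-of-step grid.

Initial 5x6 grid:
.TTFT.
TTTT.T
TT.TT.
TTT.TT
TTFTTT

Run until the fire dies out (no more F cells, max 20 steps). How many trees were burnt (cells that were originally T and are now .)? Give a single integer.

Step 1: +6 fires, +2 burnt (F count now 6)
Step 2: +6 fires, +6 burnt (F count now 6)
Step 3: +6 fires, +6 burnt (F count now 6)
Step 4: +3 fires, +6 burnt (F count now 3)
Step 5: +0 fires, +3 burnt (F count now 0)
Fire out after step 5
Initially T: 22, now '.': 29
Total burnt (originally-T cells now '.'): 21

Answer: 21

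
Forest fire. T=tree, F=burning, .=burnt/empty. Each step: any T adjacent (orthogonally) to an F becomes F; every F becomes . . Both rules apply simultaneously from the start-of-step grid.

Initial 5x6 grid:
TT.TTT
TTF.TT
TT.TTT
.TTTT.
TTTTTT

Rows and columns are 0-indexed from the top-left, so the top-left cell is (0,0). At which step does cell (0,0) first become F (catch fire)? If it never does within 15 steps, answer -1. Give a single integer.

Step 1: cell (0,0)='T' (+1 fires, +1 burnt)
Step 2: cell (0,0)='T' (+3 fires, +1 burnt)
Step 3: cell (0,0)='F' (+3 fires, +3 burnt)
  -> target ignites at step 3
Step 4: cell (0,0)='.' (+2 fires, +3 burnt)
Step 5: cell (0,0)='.' (+3 fires, +2 burnt)
Step 6: cell (0,0)='.' (+3 fires, +3 burnt)
Step 7: cell (0,0)='.' (+2 fires, +3 burnt)
Step 8: cell (0,0)='.' (+3 fires, +2 burnt)
Step 9: cell (0,0)='.' (+2 fires, +3 burnt)
Step 10: cell (0,0)='.' (+2 fires, +2 burnt)
Step 11: cell (0,0)='.' (+0 fires, +2 burnt)
  fire out at step 11

3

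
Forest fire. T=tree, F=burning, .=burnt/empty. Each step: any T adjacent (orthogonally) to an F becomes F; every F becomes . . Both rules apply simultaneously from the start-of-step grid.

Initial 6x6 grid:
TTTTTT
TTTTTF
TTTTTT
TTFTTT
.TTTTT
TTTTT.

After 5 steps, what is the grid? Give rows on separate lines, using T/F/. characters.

Step 1: 7 trees catch fire, 2 burn out
  TTTTTF
  TTTTF.
  TTFTTF
  TF.FTT
  .TFTTT
  TTTTT.
Step 2: 12 trees catch fire, 7 burn out
  TTTTF.
  TTFF..
  TF.FF.
  F...FF
  .F.FTT
  TTFTT.
Step 3: 8 trees catch fire, 12 burn out
  TTFF..
  TF....
  F.....
  ......
  ....FF
  TF.FT.
Step 4: 4 trees catch fire, 8 burn out
  TF....
  F.....
  ......
  ......
  ......
  F...F.
Step 5: 1 trees catch fire, 4 burn out
  F.....
  ......
  ......
  ......
  ......
  ......

F.....
......
......
......
......
......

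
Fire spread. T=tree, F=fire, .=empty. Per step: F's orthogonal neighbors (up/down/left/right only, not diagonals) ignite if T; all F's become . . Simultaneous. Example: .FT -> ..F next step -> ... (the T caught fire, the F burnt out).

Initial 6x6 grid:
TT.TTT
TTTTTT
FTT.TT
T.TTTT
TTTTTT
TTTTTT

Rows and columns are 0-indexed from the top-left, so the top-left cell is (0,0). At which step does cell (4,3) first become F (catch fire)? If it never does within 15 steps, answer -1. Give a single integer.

Step 1: cell (4,3)='T' (+3 fires, +1 burnt)
Step 2: cell (4,3)='T' (+4 fires, +3 burnt)
Step 3: cell (4,3)='T' (+5 fires, +4 burnt)
Step 4: cell (4,3)='T' (+4 fires, +5 burnt)
Step 5: cell (4,3)='F' (+5 fires, +4 burnt)
  -> target ignites at step 5
Step 6: cell (4,3)='.' (+6 fires, +5 burnt)
Step 7: cell (4,3)='.' (+4 fires, +6 burnt)
Step 8: cell (4,3)='.' (+1 fires, +4 burnt)
Step 9: cell (4,3)='.' (+0 fires, +1 burnt)
  fire out at step 9

5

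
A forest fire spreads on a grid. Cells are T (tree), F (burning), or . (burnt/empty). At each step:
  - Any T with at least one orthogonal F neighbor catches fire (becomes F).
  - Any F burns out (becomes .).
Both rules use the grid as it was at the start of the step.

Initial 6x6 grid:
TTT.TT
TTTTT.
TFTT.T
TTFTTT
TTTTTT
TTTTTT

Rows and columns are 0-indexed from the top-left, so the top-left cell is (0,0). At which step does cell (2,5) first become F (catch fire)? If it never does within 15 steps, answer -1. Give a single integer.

Step 1: cell (2,5)='T' (+6 fires, +2 burnt)
Step 2: cell (2,5)='T' (+9 fires, +6 burnt)
Step 3: cell (2,5)='T' (+8 fires, +9 burnt)
Step 4: cell (2,5)='F' (+5 fires, +8 burnt)
  -> target ignites at step 4
Step 5: cell (2,5)='.' (+2 fires, +5 burnt)
Step 6: cell (2,5)='.' (+1 fires, +2 burnt)
Step 7: cell (2,5)='.' (+0 fires, +1 burnt)
  fire out at step 7

4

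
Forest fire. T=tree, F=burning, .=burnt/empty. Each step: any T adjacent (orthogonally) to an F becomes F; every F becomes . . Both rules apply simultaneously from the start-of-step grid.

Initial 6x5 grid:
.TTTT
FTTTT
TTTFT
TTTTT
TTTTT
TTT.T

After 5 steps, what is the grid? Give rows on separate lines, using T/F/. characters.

Step 1: 6 trees catch fire, 2 burn out
  .TTTT
  .FTFT
  FTF.F
  TTTFT
  TTTTT
  TTT.T
Step 2: 9 trees catch fire, 6 burn out
  .FTFT
  ..F.F
  .F...
  FTF.F
  TTTFT
  TTT.T
Step 3: 6 trees catch fire, 9 burn out
  ..F.F
  .....
  .....
  .F...
  FTF.F
  TTT.T
Step 4: 4 trees catch fire, 6 burn out
  .....
  .....
  .....
  .....
  .F...
  FTF.F
Step 5: 1 trees catch fire, 4 burn out
  .....
  .....
  .....
  .....
  .....
  .F...

.....
.....
.....
.....
.....
.F...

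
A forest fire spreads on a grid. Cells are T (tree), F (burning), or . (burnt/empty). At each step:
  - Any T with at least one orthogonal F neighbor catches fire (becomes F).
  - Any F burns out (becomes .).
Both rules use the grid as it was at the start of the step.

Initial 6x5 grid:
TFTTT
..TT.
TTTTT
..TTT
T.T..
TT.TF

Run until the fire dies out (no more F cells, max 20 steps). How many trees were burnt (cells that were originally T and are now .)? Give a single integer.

Step 1: +3 fires, +2 burnt (F count now 3)
Step 2: +2 fires, +3 burnt (F count now 2)
Step 3: +3 fires, +2 burnt (F count now 3)
Step 4: +3 fires, +3 burnt (F count now 3)
Step 5: +4 fires, +3 burnt (F count now 4)
Step 6: +1 fires, +4 burnt (F count now 1)
Step 7: +0 fires, +1 burnt (F count now 0)
Fire out after step 7
Initially T: 19, now '.': 27
Total burnt (originally-T cells now '.'): 16

Answer: 16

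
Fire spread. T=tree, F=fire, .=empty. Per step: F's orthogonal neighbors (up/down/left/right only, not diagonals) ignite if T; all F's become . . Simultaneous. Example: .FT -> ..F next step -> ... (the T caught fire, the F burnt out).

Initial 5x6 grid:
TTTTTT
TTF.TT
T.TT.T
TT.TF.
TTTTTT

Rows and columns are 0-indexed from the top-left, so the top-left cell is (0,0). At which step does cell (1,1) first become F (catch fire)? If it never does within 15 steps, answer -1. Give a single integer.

Step 1: cell (1,1)='F' (+5 fires, +2 burnt)
  -> target ignites at step 1
Step 2: cell (1,1)='.' (+6 fires, +5 burnt)
Step 3: cell (1,1)='.' (+4 fires, +6 burnt)
Step 4: cell (1,1)='.' (+4 fires, +4 burnt)
Step 5: cell (1,1)='.' (+3 fires, +4 burnt)
Step 6: cell (1,1)='.' (+1 fires, +3 burnt)
Step 7: cell (1,1)='.' (+0 fires, +1 burnt)
  fire out at step 7

1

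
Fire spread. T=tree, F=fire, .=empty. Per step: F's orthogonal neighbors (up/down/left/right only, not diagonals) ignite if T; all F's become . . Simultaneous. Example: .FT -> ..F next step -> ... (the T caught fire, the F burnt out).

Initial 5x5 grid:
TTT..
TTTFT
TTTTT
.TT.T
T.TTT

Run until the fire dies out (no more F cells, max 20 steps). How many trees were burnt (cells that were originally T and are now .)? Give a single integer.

Step 1: +3 fires, +1 burnt (F count now 3)
Step 2: +4 fires, +3 burnt (F count now 4)
Step 3: +5 fires, +4 burnt (F count now 5)
Step 4: +5 fires, +5 burnt (F count now 5)
Step 5: +1 fires, +5 burnt (F count now 1)
Step 6: +0 fires, +1 burnt (F count now 0)
Fire out after step 6
Initially T: 19, now '.': 24
Total burnt (originally-T cells now '.'): 18

Answer: 18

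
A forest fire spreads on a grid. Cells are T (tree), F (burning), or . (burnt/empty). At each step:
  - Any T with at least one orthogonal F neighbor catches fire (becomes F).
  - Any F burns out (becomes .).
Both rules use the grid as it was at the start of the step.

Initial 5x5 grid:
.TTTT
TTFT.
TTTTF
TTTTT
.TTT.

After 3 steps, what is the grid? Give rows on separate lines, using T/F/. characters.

Step 1: 6 trees catch fire, 2 burn out
  .TFTT
  TF.F.
  TTFF.
  TTTTF
  .TTT.
Step 2: 6 trees catch fire, 6 burn out
  .F.FT
  F....
  TF...
  TTFF.
  .TTT.
Step 3: 5 trees catch fire, 6 burn out
  ....F
  .....
  F....
  TF...
  .TFF.

....F
.....
F....
TF...
.TFF.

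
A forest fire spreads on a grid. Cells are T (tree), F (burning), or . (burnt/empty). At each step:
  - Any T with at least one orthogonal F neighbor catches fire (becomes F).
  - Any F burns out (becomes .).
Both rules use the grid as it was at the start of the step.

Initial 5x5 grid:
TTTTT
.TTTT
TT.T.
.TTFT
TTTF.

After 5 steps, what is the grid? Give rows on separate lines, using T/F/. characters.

Step 1: 4 trees catch fire, 2 burn out
  TTTTT
  .TTTT
  TT.F.
  .TF.F
  TTF..
Step 2: 3 trees catch fire, 4 burn out
  TTTTT
  .TTFT
  TT...
  .F...
  TF...
Step 3: 5 trees catch fire, 3 burn out
  TTTFT
  .TF.F
  TF...
  .....
  F....
Step 4: 4 trees catch fire, 5 burn out
  TTF.F
  .F...
  F....
  .....
  .....
Step 5: 1 trees catch fire, 4 burn out
  TF...
  .....
  .....
  .....
  .....

TF...
.....
.....
.....
.....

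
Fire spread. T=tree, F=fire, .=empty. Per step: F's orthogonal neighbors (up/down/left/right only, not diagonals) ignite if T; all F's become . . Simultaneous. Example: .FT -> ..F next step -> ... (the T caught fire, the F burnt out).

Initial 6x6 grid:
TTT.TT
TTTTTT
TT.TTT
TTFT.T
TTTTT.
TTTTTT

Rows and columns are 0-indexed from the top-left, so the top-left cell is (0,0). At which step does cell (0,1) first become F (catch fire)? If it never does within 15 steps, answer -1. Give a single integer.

Step 1: cell (0,1)='T' (+3 fires, +1 burnt)
Step 2: cell (0,1)='T' (+6 fires, +3 burnt)
Step 3: cell (0,1)='T' (+8 fires, +6 burnt)
Step 4: cell (0,1)='F' (+7 fires, +8 burnt)
  -> target ignites at step 4
Step 5: cell (0,1)='.' (+6 fires, +7 burnt)
Step 6: cell (0,1)='.' (+1 fires, +6 burnt)
Step 7: cell (0,1)='.' (+0 fires, +1 burnt)
  fire out at step 7

4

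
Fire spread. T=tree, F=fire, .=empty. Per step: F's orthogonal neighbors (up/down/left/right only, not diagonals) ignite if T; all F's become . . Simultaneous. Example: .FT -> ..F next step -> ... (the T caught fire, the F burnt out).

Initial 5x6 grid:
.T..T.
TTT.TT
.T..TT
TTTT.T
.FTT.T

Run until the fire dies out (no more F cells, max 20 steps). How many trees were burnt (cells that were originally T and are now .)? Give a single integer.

Step 1: +2 fires, +1 burnt (F count now 2)
Step 2: +4 fires, +2 burnt (F count now 4)
Step 3: +2 fires, +4 burnt (F count now 2)
Step 4: +3 fires, +2 burnt (F count now 3)
Step 5: +0 fires, +3 burnt (F count now 0)
Fire out after step 5
Initially T: 18, now '.': 23
Total burnt (originally-T cells now '.'): 11

Answer: 11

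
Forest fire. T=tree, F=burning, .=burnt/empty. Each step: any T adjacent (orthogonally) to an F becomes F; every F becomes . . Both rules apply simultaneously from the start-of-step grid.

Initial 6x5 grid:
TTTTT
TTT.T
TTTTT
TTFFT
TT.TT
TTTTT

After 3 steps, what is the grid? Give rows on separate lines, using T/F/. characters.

Step 1: 5 trees catch fire, 2 burn out
  TTTTT
  TTT.T
  TTFFT
  TF..F
  TT.FT
  TTTTT
Step 2: 7 trees catch fire, 5 burn out
  TTTTT
  TTF.T
  TF..F
  F....
  TF..F
  TTTFT
Step 3: 8 trees catch fire, 7 burn out
  TTFTT
  TF..F
  F....
  .....
  F....
  TFF.F

TTFTT
TF..F
F....
.....
F....
TFF.F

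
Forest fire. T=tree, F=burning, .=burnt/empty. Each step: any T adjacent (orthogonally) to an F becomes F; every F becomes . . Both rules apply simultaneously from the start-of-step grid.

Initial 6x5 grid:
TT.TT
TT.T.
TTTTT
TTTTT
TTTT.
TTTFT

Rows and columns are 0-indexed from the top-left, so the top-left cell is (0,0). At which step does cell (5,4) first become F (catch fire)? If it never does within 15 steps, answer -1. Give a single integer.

Step 1: cell (5,4)='F' (+3 fires, +1 burnt)
  -> target ignites at step 1
Step 2: cell (5,4)='.' (+3 fires, +3 burnt)
Step 3: cell (5,4)='.' (+5 fires, +3 burnt)
Step 4: cell (5,4)='.' (+5 fires, +5 burnt)
Step 5: cell (5,4)='.' (+3 fires, +5 burnt)
Step 6: cell (5,4)='.' (+3 fires, +3 burnt)
Step 7: cell (5,4)='.' (+2 fires, +3 burnt)
Step 8: cell (5,4)='.' (+1 fires, +2 burnt)
Step 9: cell (5,4)='.' (+0 fires, +1 burnt)
  fire out at step 9

1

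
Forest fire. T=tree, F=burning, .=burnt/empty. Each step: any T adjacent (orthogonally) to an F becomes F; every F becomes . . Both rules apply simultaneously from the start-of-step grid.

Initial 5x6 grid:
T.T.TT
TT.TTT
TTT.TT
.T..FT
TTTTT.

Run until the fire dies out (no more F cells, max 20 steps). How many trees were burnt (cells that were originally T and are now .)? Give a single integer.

Answer: 20

Derivation:
Step 1: +3 fires, +1 burnt (F count now 3)
Step 2: +3 fires, +3 burnt (F count now 3)
Step 3: +4 fires, +3 burnt (F count now 4)
Step 4: +2 fires, +4 burnt (F count now 2)
Step 5: +2 fires, +2 burnt (F count now 2)
Step 6: +1 fires, +2 burnt (F count now 1)
Step 7: +3 fires, +1 burnt (F count now 3)
Step 8: +1 fires, +3 burnt (F count now 1)
Step 9: +1 fires, +1 burnt (F count now 1)
Step 10: +0 fires, +1 burnt (F count now 0)
Fire out after step 10
Initially T: 21, now '.': 29
Total burnt (originally-T cells now '.'): 20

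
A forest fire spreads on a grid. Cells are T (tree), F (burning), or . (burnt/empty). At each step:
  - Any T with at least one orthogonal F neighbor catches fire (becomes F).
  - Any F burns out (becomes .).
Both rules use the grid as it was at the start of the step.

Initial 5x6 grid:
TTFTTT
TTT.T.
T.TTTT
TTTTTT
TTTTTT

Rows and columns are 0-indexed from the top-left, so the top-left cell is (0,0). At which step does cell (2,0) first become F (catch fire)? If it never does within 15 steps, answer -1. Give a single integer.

Step 1: cell (2,0)='T' (+3 fires, +1 burnt)
Step 2: cell (2,0)='T' (+4 fires, +3 burnt)
Step 3: cell (2,0)='T' (+5 fires, +4 burnt)
Step 4: cell (2,0)='F' (+5 fires, +5 burnt)
  -> target ignites at step 4
Step 5: cell (2,0)='.' (+5 fires, +5 burnt)
Step 6: cell (2,0)='.' (+3 fires, +5 burnt)
Step 7: cell (2,0)='.' (+1 fires, +3 burnt)
Step 8: cell (2,0)='.' (+0 fires, +1 burnt)
  fire out at step 8

4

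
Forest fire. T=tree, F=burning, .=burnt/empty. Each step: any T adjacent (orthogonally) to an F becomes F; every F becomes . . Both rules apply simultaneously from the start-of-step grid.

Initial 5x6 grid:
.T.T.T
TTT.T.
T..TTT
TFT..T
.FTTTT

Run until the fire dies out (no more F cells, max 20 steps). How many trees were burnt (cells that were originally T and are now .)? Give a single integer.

Answer: 16

Derivation:
Step 1: +3 fires, +2 burnt (F count now 3)
Step 2: +2 fires, +3 burnt (F count now 2)
Step 3: +2 fires, +2 burnt (F count now 2)
Step 4: +2 fires, +2 burnt (F count now 2)
Step 5: +3 fires, +2 burnt (F count now 3)
Step 6: +1 fires, +3 burnt (F count now 1)
Step 7: +1 fires, +1 burnt (F count now 1)
Step 8: +2 fires, +1 burnt (F count now 2)
Step 9: +0 fires, +2 burnt (F count now 0)
Fire out after step 9
Initially T: 18, now '.': 28
Total burnt (originally-T cells now '.'): 16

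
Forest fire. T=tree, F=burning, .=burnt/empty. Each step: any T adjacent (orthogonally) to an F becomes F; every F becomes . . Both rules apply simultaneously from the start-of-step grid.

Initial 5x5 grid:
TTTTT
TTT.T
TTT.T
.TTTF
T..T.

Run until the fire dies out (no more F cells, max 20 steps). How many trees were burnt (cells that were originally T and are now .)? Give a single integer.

Answer: 17

Derivation:
Step 1: +2 fires, +1 burnt (F count now 2)
Step 2: +3 fires, +2 burnt (F count now 3)
Step 3: +3 fires, +3 burnt (F count now 3)
Step 4: +3 fires, +3 burnt (F count now 3)
Step 5: +3 fires, +3 burnt (F count now 3)
Step 6: +2 fires, +3 burnt (F count now 2)
Step 7: +1 fires, +2 burnt (F count now 1)
Step 8: +0 fires, +1 burnt (F count now 0)
Fire out after step 8
Initially T: 18, now '.': 24
Total burnt (originally-T cells now '.'): 17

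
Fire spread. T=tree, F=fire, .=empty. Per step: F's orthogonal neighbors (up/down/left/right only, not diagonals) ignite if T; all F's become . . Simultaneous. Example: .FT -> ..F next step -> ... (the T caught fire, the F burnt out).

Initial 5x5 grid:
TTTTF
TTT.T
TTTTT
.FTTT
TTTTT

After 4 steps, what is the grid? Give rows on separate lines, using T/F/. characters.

Step 1: 5 trees catch fire, 2 burn out
  TTTF.
  TTT.F
  TFTTT
  ..FTT
  TFTTT
Step 2: 8 trees catch fire, 5 burn out
  TTF..
  TFT..
  F.FTF
  ...FT
  F.FTT
Step 3: 6 trees catch fire, 8 burn out
  TF...
  F.F..
  ...F.
  ....F
  ...FT
Step 4: 2 trees catch fire, 6 burn out
  F....
  .....
  .....
  .....
  ....F

F....
.....
.....
.....
....F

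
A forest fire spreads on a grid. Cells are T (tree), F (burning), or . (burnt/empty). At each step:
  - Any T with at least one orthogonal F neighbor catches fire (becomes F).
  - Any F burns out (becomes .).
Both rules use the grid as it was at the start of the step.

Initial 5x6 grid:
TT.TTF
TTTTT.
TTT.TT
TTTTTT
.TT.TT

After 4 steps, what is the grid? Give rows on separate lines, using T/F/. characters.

Step 1: 1 trees catch fire, 1 burn out
  TT.TF.
  TTTTT.
  TTT.TT
  TTTTTT
  .TT.TT
Step 2: 2 trees catch fire, 1 burn out
  TT.F..
  TTTTF.
  TTT.TT
  TTTTTT
  .TT.TT
Step 3: 2 trees catch fire, 2 burn out
  TT....
  TTTF..
  TTT.FT
  TTTTTT
  .TT.TT
Step 4: 3 trees catch fire, 2 burn out
  TT....
  TTF...
  TTT..F
  TTTTFT
  .TT.TT

TT....
TTF...
TTT..F
TTTTFT
.TT.TT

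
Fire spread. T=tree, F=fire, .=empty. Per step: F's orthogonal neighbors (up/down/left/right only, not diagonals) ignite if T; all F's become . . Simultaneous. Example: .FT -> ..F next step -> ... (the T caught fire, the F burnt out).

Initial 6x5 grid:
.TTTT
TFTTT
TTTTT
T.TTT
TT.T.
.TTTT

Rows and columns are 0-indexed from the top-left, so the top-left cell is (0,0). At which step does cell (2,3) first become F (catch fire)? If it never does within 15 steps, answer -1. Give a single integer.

Step 1: cell (2,3)='T' (+4 fires, +1 burnt)
Step 2: cell (2,3)='T' (+4 fires, +4 burnt)
Step 3: cell (2,3)='F' (+5 fires, +4 burnt)
  -> target ignites at step 3
Step 4: cell (2,3)='.' (+4 fires, +5 burnt)
Step 5: cell (2,3)='.' (+3 fires, +4 burnt)
Step 6: cell (2,3)='.' (+2 fires, +3 burnt)
Step 7: cell (2,3)='.' (+2 fires, +2 burnt)
Step 8: cell (2,3)='.' (+0 fires, +2 burnt)
  fire out at step 8

3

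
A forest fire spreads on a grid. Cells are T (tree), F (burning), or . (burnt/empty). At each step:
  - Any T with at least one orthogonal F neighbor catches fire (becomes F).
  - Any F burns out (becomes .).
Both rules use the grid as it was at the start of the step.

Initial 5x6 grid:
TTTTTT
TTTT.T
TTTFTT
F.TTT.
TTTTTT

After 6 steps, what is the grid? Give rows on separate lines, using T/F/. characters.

Step 1: 6 trees catch fire, 2 burn out
  TTTTTT
  TTTF.T
  FTF.FT
  ..TFT.
  FTTTTT
Step 2: 9 trees catch fire, 6 burn out
  TTTFTT
  FTF..T
  .F...F
  ..F.F.
  .FTFTT
Step 3: 7 trees catch fire, 9 burn out
  FTF.FT
  .F...F
  ......
  ......
  ..F.FT
Step 4: 3 trees catch fire, 7 burn out
  .F...F
  ......
  ......
  ......
  .....F
Step 5: 0 trees catch fire, 3 burn out
  ......
  ......
  ......
  ......
  ......
Step 6: 0 trees catch fire, 0 burn out
  ......
  ......
  ......
  ......
  ......

......
......
......
......
......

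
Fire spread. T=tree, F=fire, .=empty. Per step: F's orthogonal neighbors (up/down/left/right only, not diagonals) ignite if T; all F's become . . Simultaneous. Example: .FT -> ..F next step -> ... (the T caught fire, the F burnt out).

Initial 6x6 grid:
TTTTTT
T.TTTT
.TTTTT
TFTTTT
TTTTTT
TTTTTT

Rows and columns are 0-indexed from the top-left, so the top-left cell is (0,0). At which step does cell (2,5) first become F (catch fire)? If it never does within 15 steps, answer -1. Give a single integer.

Step 1: cell (2,5)='T' (+4 fires, +1 burnt)
Step 2: cell (2,5)='T' (+5 fires, +4 burnt)
Step 3: cell (2,5)='T' (+6 fires, +5 burnt)
Step 4: cell (2,5)='T' (+6 fires, +6 burnt)
Step 5: cell (2,5)='F' (+6 fires, +6 burnt)
  -> target ignites at step 5
Step 6: cell (2,5)='.' (+4 fires, +6 burnt)
Step 7: cell (2,5)='.' (+2 fires, +4 burnt)
Step 8: cell (2,5)='.' (+0 fires, +2 burnt)
  fire out at step 8

5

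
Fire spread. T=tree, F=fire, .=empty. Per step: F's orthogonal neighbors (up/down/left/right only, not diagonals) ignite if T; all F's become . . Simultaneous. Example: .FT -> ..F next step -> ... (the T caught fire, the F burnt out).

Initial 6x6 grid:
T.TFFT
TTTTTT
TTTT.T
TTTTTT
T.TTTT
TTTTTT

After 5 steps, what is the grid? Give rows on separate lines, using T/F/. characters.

Step 1: 4 trees catch fire, 2 burn out
  T.F..F
  TTTFFT
  TTTT.T
  TTTTTT
  T.TTTT
  TTTTTT
Step 2: 3 trees catch fire, 4 burn out
  T.....
  TTF..F
  TTTF.T
  TTTTTT
  T.TTTT
  TTTTTT
Step 3: 4 trees catch fire, 3 burn out
  T.....
  TF....
  TTF..F
  TTTFTT
  T.TTTT
  TTTTTT
Step 4: 6 trees catch fire, 4 burn out
  T.....
  F.....
  TF....
  TTF.FF
  T.TFTT
  TTTTTT
Step 5: 7 trees catch fire, 6 burn out
  F.....
  ......
  F.....
  TF....
  T.F.FF
  TTTFTT

F.....
......
F.....
TF....
T.F.FF
TTTFTT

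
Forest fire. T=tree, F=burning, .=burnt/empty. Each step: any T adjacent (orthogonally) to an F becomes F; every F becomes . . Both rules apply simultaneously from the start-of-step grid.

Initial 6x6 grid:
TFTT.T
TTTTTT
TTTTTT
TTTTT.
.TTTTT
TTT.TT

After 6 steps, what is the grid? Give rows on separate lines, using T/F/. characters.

Step 1: 3 trees catch fire, 1 burn out
  F.FT.T
  TFTTTT
  TTTTTT
  TTTTT.
  .TTTTT
  TTT.TT
Step 2: 4 trees catch fire, 3 burn out
  ...F.T
  F.FTTT
  TFTTTT
  TTTTT.
  .TTTTT
  TTT.TT
Step 3: 4 trees catch fire, 4 burn out
  .....T
  ...FTT
  F.FTTT
  TFTTT.
  .TTTTT
  TTT.TT
Step 4: 5 trees catch fire, 4 burn out
  .....T
  ....FT
  ...FTT
  F.FTT.
  .FTTTT
  TTT.TT
Step 5: 5 trees catch fire, 5 burn out
  .....T
  .....F
  ....FT
  ...FT.
  ..FTTT
  TFT.TT
Step 6: 6 trees catch fire, 5 burn out
  .....F
  ......
  .....F
  ....F.
  ...FTT
  F.F.TT

.....F
......
.....F
....F.
...FTT
F.F.TT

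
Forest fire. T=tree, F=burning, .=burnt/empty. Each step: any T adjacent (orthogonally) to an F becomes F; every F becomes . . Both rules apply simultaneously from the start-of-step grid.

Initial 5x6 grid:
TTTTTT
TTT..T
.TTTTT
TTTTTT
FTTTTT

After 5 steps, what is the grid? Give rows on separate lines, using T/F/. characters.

Step 1: 2 trees catch fire, 1 burn out
  TTTTTT
  TTT..T
  .TTTTT
  FTTTTT
  .FTTTT
Step 2: 2 trees catch fire, 2 burn out
  TTTTTT
  TTT..T
  .TTTTT
  .FTTTT
  ..FTTT
Step 3: 3 trees catch fire, 2 burn out
  TTTTTT
  TTT..T
  .FTTTT
  ..FTTT
  ...FTT
Step 4: 4 trees catch fire, 3 burn out
  TTTTTT
  TFT..T
  ..FTTT
  ...FTT
  ....FT
Step 5: 6 trees catch fire, 4 burn out
  TFTTTT
  F.F..T
  ...FTT
  ....FT
  .....F

TFTTTT
F.F..T
...FTT
....FT
.....F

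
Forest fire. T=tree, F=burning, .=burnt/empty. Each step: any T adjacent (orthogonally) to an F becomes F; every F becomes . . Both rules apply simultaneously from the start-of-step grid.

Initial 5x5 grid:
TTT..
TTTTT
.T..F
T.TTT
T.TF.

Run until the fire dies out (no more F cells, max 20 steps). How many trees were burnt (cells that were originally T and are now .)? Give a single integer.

Step 1: +4 fires, +2 burnt (F count now 4)
Step 2: +2 fires, +4 burnt (F count now 2)
Step 3: +1 fires, +2 burnt (F count now 1)
Step 4: +2 fires, +1 burnt (F count now 2)
Step 5: +3 fires, +2 burnt (F count now 3)
Step 6: +1 fires, +3 burnt (F count now 1)
Step 7: +0 fires, +1 burnt (F count now 0)
Fire out after step 7
Initially T: 15, now '.': 23
Total burnt (originally-T cells now '.'): 13

Answer: 13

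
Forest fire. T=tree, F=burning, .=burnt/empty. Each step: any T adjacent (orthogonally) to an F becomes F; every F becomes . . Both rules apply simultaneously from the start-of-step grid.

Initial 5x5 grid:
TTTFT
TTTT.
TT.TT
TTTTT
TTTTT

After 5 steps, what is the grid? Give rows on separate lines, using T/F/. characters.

Step 1: 3 trees catch fire, 1 burn out
  TTF.F
  TTTF.
  TT.TT
  TTTTT
  TTTTT
Step 2: 3 trees catch fire, 3 burn out
  TF...
  TTF..
  TT.FT
  TTTTT
  TTTTT
Step 3: 4 trees catch fire, 3 burn out
  F....
  TF...
  TT..F
  TTTFT
  TTTTT
Step 4: 5 trees catch fire, 4 burn out
  .....
  F....
  TF...
  TTF.F
  TTTFT
Step 5: 4 trees catch fire, 5 burn out
  .....
  .....
  F....
  TF...
  TTF.F

.....
.....
F....
TF...
TTF.F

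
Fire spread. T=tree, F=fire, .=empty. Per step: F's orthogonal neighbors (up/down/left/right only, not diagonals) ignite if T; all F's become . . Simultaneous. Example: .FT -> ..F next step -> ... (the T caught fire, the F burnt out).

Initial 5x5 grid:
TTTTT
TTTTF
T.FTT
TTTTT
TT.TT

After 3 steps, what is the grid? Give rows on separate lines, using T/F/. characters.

Step 1: 6 trees catch fire, 2 burn out
  TTTTF
  TTFF.
  T..FF
  TTFTT
  TT.TT
Step 2: 6 trees catch fire, 6 burn out
  TTFF.
  TF...
  T....
  TF.FF
  TT.TT
Step 3: 6 trees catch fire, 6 burn out
  TF...
  F....
  T....
  F....
  TF.FF

TF...
F....
T....
F....
TF.FF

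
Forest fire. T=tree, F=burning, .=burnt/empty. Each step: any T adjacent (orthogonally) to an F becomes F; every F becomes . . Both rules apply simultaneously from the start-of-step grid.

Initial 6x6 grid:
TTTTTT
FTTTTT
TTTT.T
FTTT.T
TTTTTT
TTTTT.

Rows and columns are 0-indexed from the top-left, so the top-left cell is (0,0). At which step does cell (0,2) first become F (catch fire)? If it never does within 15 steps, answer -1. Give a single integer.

Step 1: cell (0,2)='T' (+5 fires, +2 burnt)
Step 2: cell (0,2)='T' (+6 fires, +5 burnt)
Step 3: cell (0,2)='F' (+6 fires, +6 burnt)
  -> target ignites at step 3
Step 4: cell (0,2)='.' (+5 fires, +6 burnt)
Step 5: cell (0,2)='.' (+4 fires, +5 burnt)
Step 6: cell (0,2)='.' (+4 fires, +4 burnt)
Step 7: cell (0,2)='.' (+1 fires, +4 burnt)
Step 8: cell (0,2)='.' (+0 fires, +1 burnt)
  fire out at step 8

3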